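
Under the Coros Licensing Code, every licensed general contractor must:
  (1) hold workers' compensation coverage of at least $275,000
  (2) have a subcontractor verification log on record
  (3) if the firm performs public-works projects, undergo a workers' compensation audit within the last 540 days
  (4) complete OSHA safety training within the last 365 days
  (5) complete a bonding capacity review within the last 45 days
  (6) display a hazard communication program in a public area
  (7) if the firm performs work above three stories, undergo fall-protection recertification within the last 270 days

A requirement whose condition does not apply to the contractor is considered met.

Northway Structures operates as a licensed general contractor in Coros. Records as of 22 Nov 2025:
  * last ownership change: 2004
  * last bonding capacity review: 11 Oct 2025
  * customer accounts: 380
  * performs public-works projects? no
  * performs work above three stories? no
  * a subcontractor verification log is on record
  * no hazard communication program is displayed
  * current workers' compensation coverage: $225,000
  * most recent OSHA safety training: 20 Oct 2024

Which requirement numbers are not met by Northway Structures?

1, 4, 6

1. workers' compensation coverage $225,000 < $275,000 → not met
2. subcontractor verification log present → met
3. condition 'performs public-works projects' does not hold → requirement n/a → met
4. OSHA safety training 398 days ago vs limit 365 → not met
5. bonding capacity review 42 days ago vs limit 45 → met
6. hazard communication program absent → not met
7. condition 'performs work above three stories' does not hold → requirement n/a → met
Not met: 1, 4, 6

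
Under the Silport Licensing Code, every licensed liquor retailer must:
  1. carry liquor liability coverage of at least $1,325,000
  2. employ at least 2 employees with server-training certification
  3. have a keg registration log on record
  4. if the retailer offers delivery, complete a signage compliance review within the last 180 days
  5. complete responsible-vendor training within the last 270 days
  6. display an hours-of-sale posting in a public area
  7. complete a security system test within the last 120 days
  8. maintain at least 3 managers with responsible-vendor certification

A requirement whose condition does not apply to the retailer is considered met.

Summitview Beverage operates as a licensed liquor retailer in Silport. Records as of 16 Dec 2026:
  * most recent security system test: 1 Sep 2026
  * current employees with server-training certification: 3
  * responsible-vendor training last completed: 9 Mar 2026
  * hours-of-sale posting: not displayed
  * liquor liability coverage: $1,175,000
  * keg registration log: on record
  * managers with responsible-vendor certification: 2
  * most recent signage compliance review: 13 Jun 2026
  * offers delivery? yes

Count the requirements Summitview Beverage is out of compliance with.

5

1. liquor liability coverage $1,175,000 < $1,325,000 → not met
2. employees with server-training certification 3 ≥ 2 → met
3. keg registration log present → met
4. condition 'offers delivery' holds; signage compliance review 186 days ago vs limit 180 → not met
5. responsible-vendor training 282 days ago vs limit 270 → not met
6. hours-of-sale posting absent → not met
7. security system test 106 days ago vs limit 120 → met
8. managers with responsible-vendor certification 2 < 3 → not met
Not met: 5 of 8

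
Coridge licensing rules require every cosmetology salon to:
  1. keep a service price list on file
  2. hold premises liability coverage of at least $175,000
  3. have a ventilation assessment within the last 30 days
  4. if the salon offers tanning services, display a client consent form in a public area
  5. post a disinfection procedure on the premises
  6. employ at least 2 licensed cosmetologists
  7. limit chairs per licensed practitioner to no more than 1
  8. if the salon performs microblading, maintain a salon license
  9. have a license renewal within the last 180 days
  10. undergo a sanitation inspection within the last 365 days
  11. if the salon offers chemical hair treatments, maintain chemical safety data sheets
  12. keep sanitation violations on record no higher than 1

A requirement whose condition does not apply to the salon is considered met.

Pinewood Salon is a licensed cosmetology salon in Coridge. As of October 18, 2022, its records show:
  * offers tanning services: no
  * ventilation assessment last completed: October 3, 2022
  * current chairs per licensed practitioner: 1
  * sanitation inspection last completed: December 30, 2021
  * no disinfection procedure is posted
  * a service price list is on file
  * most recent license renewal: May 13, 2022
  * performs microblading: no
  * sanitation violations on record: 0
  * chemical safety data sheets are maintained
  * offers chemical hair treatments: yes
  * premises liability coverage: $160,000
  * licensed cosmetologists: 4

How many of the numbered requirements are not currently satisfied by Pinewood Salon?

1. service price list present → met
2. premises liability coverage $160,000 < $175,000 → not met
3. ventilation assessment 15 days ago vs limit 30 → met
4. condition 'offers tanning services' does not hold → requirement n/a → met
5. disinfection procedure absent → not met
6. licensed cosmetologists 4 ≥ 2 → met
7. chairs per licensed practitioner 1 ≤ 1 → met
8. condition 'performs microblading' does not hold → requirement n/a → met
9. license renewal 158 days ago vs limit 180 → met
10. sanitation inspection 292 days ago vs limit 365 → met
11. condition 'offers chemical hair treatments' holds; chemical safety data sheets present → met
12. sanitation violations on record 0 ≤ 1 → met
Not met: 2 of 12

2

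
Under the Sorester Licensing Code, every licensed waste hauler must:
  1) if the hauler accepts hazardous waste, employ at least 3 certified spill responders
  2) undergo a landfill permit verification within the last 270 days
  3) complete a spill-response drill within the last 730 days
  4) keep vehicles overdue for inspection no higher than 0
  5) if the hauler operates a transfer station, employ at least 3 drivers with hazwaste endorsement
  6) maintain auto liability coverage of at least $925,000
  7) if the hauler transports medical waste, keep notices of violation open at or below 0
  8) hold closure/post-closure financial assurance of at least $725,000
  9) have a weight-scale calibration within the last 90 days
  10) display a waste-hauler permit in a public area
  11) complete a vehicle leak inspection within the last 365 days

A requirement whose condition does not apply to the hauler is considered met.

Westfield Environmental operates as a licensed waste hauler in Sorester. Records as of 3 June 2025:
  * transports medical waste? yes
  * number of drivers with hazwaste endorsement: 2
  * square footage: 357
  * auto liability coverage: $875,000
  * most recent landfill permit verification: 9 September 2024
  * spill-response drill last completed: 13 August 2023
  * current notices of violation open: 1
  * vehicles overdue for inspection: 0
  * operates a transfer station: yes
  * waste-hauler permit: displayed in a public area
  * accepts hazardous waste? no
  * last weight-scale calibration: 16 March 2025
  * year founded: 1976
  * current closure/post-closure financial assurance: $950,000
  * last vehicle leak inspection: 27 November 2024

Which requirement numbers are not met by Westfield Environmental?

1. condition 'accepts hazardous waste' does not hold → requirement n/a → met
2. landfill permit verification 267 days ago vs limit 270 → met
3. spill-response drill 660 days ago vs limit 730 → met
4. vehicles overdue for inspection 0 ≤ 0 → met
5. condition 'operates a transfer station' holds; drivers with hazwaste endorsement 2 < 3 → not met
6. auto liability coverage $875,000 < $925,000 → not met
7. condition 'transports medical waste' holds; notices of violation open 1 > 0 → not met
8. closure/post-closure financial assurance $950,000 ≥ $725,000 → met
9. weight-scale calibration 79 days ago vs limit 90 → met
10. waste-hauler permit present → met
11. vehicle leak inspection 188 days ago vs limit 365 → met
Not met: 5, 6, 7

5, 6, 7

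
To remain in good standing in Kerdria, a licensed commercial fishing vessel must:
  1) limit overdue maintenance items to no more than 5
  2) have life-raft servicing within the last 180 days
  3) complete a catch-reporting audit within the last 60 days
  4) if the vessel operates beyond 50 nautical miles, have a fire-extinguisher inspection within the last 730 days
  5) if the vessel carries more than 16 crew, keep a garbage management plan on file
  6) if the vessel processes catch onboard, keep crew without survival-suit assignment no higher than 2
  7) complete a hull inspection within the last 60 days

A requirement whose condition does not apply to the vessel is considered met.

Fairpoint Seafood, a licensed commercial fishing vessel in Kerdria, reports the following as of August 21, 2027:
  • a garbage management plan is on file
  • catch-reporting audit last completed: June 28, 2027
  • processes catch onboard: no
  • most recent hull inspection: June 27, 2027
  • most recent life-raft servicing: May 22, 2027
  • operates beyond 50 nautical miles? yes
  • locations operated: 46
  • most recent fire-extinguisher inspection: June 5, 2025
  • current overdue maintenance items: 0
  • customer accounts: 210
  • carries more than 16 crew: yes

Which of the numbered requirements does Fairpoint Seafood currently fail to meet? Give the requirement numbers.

1. overdue maintenance items 0 ≤ 5 → met
2. life-raft servicing 91 days ago vs limit 180 → met
3. catch-reporting audit 54 days ago vs limit 60 → met
4. condition 'operates beyond 50 nautical miles' holds; fire-extinguisher inspection 807 days ago vs limit 730 → not met
5. condition 'carries more than 16 crew' holds; garbage management plan present → met
6. condition 'processes catch onboard' does not hold → requirement n/a → met
7. hull inspection 55 days ago vs limit 60 → met
Not met: 4

4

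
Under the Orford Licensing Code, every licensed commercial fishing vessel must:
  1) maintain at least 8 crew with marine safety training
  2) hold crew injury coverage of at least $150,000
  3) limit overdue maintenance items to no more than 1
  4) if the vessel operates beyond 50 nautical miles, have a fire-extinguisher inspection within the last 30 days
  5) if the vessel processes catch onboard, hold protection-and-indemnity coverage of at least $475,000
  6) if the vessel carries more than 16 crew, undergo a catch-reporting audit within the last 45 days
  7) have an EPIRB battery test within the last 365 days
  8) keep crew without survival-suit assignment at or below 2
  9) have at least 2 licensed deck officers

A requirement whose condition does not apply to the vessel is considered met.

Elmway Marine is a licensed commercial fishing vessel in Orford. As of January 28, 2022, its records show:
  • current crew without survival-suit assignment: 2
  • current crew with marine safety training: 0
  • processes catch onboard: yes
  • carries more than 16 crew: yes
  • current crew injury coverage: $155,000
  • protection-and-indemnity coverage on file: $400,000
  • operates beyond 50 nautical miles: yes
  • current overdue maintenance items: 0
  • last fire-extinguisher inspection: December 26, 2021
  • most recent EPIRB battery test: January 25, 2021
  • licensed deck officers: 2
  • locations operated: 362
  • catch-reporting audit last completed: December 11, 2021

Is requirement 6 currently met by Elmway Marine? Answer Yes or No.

No

6. condition 'carries more than 16 crew' holds; catch-reporting audit 48 days ago vs limit 45 → not met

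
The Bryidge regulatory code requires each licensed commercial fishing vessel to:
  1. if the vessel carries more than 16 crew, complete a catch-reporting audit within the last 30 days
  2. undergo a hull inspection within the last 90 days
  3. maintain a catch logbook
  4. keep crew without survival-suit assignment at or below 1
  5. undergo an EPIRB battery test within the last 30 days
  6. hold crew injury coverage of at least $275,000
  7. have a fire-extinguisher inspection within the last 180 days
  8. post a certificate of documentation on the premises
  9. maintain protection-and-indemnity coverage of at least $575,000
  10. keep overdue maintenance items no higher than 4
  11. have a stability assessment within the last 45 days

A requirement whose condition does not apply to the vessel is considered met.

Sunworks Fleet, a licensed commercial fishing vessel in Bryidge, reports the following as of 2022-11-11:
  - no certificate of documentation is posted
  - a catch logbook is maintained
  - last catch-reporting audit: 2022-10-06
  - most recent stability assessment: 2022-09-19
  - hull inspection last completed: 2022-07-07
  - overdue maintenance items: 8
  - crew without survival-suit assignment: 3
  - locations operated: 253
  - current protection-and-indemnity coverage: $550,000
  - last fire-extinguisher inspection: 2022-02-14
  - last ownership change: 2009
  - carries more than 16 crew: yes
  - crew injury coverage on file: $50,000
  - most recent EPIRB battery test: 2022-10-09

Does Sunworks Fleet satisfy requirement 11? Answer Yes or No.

No

11. stability assessment 53 days ago vs limit 45 → not met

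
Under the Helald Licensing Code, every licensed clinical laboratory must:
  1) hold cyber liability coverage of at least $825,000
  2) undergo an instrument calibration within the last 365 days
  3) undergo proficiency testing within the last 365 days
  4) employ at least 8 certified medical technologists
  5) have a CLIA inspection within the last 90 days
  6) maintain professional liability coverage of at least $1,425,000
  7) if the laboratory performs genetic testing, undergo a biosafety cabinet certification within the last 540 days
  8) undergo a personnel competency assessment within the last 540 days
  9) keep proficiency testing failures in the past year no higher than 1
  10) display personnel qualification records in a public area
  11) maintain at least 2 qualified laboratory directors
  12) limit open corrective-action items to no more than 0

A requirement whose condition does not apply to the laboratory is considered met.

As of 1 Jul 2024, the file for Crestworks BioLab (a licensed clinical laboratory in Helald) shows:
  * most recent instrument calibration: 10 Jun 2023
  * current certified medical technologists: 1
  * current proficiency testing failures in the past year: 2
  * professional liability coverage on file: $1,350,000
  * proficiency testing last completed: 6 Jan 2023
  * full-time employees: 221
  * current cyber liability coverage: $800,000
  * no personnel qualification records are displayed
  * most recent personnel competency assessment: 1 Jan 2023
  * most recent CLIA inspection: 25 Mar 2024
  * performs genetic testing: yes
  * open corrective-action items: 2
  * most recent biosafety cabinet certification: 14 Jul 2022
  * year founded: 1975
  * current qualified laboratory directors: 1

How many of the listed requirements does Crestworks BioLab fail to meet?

12

1. cyber liability coverage $800,000 < $825,000 → not met
2. instrument calibration 387 days ago vs limit 365 → not met
3. proficiency testing 542 days ago vs limit 365 → not met
4. certified medical technologists 1 < 8 → not met
5. CLIA inspection 98 days ago vs limit 90 → not met
6. professional liability coverage $1,350,000 < $1,425,000 → not met
7. condition 'performs genetic testing' holds; biosafety cabinet certification 718 days ago vs limit 540 → not met
8. personnel competency assessment 547 days ago vs limit 540 → not met
9. proficiency testing failures in the past year 2 > 1 → not met
10. personnel qualification records absent → not met
11. qualified laboratory directors 1 < 2 → not met
12. open corrective-action items 2 > 0 → not met
Not met: 12 of 12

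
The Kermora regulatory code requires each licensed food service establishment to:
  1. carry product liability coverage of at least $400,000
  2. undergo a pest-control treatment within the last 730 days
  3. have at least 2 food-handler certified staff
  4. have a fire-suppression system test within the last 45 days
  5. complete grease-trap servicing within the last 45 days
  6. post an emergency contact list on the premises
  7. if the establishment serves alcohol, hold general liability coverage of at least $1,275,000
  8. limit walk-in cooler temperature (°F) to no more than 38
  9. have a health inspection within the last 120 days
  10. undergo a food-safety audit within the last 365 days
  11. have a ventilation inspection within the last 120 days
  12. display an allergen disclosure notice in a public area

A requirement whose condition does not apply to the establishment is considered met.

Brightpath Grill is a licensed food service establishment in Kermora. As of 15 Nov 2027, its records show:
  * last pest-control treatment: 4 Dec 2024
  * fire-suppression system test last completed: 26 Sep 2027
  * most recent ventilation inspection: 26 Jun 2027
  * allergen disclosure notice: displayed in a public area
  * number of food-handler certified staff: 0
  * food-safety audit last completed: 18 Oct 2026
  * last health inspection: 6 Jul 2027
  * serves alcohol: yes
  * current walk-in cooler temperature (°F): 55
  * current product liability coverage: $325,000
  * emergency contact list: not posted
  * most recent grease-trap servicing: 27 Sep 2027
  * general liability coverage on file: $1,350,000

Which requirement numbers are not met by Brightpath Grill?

1, 2, 3, 4, 5, 6, 8, 9, 10, 11

1. product liability coverage $325,000 < $400,000 → not met
2. pest-control treatment 1076 days ago vs limit 730 → not met
3. food-handler certified staff 0 < 2 → not met
4. fire-suppression system test 50 days ago vs limit 45 → not met
5. grease-trap servicing 49 days ago vs limit 45 → not met
6. emergency contact list absent → not met
7. condition 'serves alcohol' holds; general liability coverage $1,350,000 ≥ $1,275,000 → met
8. walk-in cooler temperature (°F) 55 > 38 → not met
9. health inspection 132 days ago vs limit 120 → not met
10. food-safety audit 393 days ago vs limit 365 → not met
11. ventilation inspection 142 days ago vs limit 120 → not met
12. allergen disclosure notice present → met
Not met: 1, 2, 3, 4, 5, 6, 8, 9, 10, 11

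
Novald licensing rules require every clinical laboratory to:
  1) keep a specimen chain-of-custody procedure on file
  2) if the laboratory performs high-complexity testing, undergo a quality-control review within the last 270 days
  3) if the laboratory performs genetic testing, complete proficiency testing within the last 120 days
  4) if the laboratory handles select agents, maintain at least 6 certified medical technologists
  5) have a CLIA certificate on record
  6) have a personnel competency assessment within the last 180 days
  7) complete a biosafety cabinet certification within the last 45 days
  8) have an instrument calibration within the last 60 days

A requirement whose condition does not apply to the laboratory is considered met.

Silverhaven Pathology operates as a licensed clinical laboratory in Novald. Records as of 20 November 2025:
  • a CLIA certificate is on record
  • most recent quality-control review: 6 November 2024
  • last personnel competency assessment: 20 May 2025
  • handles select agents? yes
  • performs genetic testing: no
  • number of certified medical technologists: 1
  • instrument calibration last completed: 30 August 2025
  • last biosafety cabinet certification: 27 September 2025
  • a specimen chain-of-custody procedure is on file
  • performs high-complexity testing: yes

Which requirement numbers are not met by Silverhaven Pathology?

2, 4, 6, 7, 8

1. specimen chain-of-custody procedure present → met
2. condition 'performs high-complexity testing' holds; quality-control review 379 days ago vs limit 270 → not met
3. condition 'performs genetic testing' does not hold → requirement n/a → met
4. condition 'handles select agents' holds; certified medical technologists 1 < 6 → not met
5. CLIA certificate present → met
6. personnel competency assessment 184 days ago vs limit 180 → not met
7. biosafety cabinet certification 54 days ago vs limit 45 → not met
8. instrument calibration 82 days ago vs limit 60 → not met
Not met: 2, 4, 6, 7, 8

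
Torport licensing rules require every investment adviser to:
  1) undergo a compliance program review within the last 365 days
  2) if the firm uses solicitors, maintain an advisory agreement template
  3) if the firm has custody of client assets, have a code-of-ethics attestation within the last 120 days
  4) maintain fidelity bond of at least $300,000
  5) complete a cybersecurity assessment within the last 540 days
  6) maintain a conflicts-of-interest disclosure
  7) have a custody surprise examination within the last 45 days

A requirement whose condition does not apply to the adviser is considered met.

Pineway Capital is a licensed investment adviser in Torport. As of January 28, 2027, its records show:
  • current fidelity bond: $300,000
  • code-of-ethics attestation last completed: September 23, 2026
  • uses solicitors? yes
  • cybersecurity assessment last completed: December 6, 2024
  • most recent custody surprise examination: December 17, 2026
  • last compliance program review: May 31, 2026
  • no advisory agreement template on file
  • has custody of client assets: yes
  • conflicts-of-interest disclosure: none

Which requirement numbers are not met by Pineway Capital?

1. compliance program review 242 days ago vs limit 365 → met
2. condition 'uses solicitors' holds; advisory agreement template absent → not met
3. condition 'has custody of client assets' holds; code-of-ethics attestation 127 days ago vs limit 120 → not met
4. fidelity bond $300,000 ≥ $300,000 → met
5. cybersecurity assessment 783 days ago vs limit 540 → not met
6. conflicts-of-interest disclosure absent → not met
7. custody surprise examination 42 days ago vs limit 45 → met
Not met: 2, 3, 5, 6

2, 3, 5, 6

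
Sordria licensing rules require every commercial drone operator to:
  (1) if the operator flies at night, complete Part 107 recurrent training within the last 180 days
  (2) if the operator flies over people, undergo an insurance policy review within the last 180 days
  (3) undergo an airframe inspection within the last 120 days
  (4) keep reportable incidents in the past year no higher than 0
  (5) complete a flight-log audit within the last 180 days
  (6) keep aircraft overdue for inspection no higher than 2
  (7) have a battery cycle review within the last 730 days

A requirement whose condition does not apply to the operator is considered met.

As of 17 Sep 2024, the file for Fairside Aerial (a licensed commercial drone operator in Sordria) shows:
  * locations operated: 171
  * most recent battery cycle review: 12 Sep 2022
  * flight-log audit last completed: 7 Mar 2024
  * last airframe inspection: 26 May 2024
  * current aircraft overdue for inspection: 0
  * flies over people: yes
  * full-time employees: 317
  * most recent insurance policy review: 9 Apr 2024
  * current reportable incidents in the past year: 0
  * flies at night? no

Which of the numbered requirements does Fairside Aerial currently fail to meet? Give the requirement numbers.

5, 7

1. condition 'flies at night' does not hold → requirement n/a → met
2. condition 'flies over people' holds; insurance policy review 161 days ago vs limit 180 → met
3. airframe inspection 114 days ago vs limit 120 → met
4. reportable incidents in the past year 0 ≤ 0 → met
5. flight-log audit 194 days ago vs limit 180 → not met
6. aircraft overdue for inspection 0 ≤ 2 → met
7. battery cycle review 736 days ago vs limit 730 → not met
Not met: 5, 7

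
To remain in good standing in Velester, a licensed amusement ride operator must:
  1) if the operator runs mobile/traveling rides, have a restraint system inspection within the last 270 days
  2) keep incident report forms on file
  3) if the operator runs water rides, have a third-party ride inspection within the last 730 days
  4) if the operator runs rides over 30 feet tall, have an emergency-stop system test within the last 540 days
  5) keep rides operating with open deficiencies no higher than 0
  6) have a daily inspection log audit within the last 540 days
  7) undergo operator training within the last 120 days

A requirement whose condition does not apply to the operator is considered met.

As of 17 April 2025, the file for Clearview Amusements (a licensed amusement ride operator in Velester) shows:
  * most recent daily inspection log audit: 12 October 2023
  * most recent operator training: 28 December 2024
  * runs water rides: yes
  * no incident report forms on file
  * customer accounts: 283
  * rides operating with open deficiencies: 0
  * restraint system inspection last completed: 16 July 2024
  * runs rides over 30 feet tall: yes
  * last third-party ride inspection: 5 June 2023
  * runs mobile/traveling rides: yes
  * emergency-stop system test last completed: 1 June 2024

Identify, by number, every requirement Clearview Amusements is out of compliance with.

1, 2, 6

1. condition 'runs mobile/traveling rides' holds; restraint system inspection 275 days ago vs limit 270 → not met
2. incident report forms absent → not met
3. condition 'runs water rides' holds; third-party ride inspection 682 days ago vs limit 730 → met
4. condition 'runs rides over 30 feet tall' holds; emergency-stop system test 320 days ago vs limit 540 → met
5. rides operating with open deficiencies 0 ≤ 0 → met
6. daily inspection log audit 553 days ago vs limit 540 → not met
7. operator training 110 days ago vs limit 120 → met
Not met: 1, 2, 6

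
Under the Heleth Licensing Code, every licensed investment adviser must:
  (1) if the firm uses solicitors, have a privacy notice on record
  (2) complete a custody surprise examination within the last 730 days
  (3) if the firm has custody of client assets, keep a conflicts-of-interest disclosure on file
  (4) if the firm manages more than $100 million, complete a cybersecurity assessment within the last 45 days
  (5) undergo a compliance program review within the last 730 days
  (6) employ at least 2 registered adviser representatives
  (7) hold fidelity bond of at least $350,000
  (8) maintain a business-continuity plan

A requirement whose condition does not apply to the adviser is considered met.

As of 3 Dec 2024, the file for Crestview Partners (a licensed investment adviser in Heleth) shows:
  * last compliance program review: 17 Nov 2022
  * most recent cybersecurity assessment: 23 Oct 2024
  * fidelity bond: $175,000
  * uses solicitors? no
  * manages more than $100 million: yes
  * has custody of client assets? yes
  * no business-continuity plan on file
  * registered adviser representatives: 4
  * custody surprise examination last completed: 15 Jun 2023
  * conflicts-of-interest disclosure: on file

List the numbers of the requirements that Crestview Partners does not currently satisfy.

1. condition 'uses solicitors' does not hold → requirement n/a → met
2. custody surprise examination 537 days ago vs limit 730 → met
3. condition 'has custody of client assets' holds; conflicts-of-interest disclosure present → met
4. condition 'manages more than $100 million' holds; cybersecurity assessment 41 days ago vs limit 45 → met
5. compliance program review 747 days ago vs limit 730 → not met
6. registered adviser representatives 4 ≥ 2 → met
7. fidelity bond $175,000 < $350,000 → not met
8. business-continuity plan absent → not met
Not met: 5, 7, 8

5, 7, 8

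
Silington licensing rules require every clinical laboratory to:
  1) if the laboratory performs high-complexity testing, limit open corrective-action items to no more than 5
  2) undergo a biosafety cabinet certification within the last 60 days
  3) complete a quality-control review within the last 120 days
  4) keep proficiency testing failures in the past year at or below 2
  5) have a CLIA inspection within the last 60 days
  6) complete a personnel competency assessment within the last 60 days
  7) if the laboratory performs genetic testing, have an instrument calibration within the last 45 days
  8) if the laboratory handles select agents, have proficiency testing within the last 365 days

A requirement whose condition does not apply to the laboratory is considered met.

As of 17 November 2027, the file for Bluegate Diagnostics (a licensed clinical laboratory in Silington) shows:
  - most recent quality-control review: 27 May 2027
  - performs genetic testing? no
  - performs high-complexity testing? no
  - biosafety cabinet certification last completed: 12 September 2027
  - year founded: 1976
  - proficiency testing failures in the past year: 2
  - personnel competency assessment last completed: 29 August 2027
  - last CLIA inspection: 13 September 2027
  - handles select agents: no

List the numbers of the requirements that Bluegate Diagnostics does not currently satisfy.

2, 3, 5, 6

1. condition 'performs high-complexity testing' does not hold → requirement n/a → met
2. biosafety cabinet certification 66 days ago vs limit 60 → not met
3. quality-control review 174 days ago vs limit 120 → not met
4. proficiency testing failures in the past year 2 ≤ 2 → met
5. CLIA inspection 65 days ago vs limit 60 → not met
6. personnel competency assessment 80 days ago vs limit 60 → not met
7. condition 'performs genetic testing' does not hold → requirement n/a → met
8. condition 'handles select agents' does not hold → requirement n/a → met
Not met: 2, 3, 5, 6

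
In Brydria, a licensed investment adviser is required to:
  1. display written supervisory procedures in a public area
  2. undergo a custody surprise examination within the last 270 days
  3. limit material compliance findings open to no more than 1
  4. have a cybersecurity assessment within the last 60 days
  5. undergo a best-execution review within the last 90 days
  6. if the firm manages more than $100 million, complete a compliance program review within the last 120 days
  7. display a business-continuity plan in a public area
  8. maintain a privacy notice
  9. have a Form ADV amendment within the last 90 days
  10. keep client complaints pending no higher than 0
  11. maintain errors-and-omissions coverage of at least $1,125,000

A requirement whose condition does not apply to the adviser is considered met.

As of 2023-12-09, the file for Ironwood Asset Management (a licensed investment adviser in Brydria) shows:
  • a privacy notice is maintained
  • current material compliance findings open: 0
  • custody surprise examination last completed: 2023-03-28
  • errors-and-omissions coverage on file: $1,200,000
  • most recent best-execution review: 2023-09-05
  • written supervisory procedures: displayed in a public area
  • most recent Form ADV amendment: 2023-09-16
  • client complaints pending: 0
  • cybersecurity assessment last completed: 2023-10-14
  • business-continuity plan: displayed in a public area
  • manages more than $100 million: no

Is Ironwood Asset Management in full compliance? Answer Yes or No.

No

1. written supervisory procedures present → met
2. custody surprise examination 256 days ago vs limit 270 → met
3. material compliance findings open 0 ≤ 1 → met
4. cybersecurity assessment 56 days ago vs limit 60 → met
5. best-execution review 95 days ago vs limit 90 → not met
6. condition 'manages more than $100 million' does not hold → requirement n/a → met
7. business-continuity plan present → met
8. privacy notice present → met
9. Form ADV amendment 84 days ago vs limit 90 → met
10. client complaints pending 0 ≤ 0 → met
11. errors-and-omissions coverage $1,200,000 ≥ $1,125,000 → met
Not met: 5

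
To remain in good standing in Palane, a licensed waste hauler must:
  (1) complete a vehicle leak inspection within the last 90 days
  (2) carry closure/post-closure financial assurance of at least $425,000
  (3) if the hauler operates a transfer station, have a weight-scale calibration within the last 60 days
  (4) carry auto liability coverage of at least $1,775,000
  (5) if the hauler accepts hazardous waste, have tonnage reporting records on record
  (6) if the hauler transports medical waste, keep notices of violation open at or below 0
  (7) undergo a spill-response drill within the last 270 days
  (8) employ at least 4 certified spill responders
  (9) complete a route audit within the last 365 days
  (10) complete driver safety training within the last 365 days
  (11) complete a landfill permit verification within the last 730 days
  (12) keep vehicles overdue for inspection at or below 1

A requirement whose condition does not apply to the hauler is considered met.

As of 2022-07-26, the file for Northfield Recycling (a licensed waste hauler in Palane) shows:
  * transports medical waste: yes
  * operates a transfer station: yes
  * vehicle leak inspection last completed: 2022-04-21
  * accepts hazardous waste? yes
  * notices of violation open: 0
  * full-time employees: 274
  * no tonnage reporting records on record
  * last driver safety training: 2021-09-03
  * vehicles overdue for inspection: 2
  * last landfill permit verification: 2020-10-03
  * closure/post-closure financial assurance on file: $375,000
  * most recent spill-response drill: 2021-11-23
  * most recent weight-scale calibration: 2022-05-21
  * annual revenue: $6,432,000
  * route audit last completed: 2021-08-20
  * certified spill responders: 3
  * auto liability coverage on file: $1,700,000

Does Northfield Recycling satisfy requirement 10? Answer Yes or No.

Yes

10. driver safety training 326 days ago vs limit 365 → met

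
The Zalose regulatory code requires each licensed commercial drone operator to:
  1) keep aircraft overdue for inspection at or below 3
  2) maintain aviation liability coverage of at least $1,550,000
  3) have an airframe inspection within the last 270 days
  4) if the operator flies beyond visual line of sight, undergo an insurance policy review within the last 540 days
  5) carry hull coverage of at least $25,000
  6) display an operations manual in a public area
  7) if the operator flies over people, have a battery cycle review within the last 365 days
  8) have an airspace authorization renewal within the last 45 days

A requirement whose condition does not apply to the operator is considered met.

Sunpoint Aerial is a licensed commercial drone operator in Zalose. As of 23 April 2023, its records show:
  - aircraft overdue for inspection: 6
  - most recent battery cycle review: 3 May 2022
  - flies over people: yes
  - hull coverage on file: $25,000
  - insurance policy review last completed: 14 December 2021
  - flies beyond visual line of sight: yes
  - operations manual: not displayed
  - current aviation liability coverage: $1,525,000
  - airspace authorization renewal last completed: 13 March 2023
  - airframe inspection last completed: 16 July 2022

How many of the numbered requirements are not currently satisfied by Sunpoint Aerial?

4

1. aircraft overdue for inspection 6 > 3 → not met
2. aviation liability coverage $1,525,000 < $1,550,000 → not met
3. airframe inspection 281 days ago vs limit 270 → not met
4. condition 'flies beyond visual line of sight' holds; insurance policy review 495 days ago vs limit 540 → met
5. hull coverage $25,000 ≥ $25,000 → met
6. operations manual absent → not met
7. condition 'flies over people' holds; battery cycle review 355 days ago vs limit 365 → met
8. airspace authorization renewal 41 days ago vs limit 45 → met
Not met: 4 of 8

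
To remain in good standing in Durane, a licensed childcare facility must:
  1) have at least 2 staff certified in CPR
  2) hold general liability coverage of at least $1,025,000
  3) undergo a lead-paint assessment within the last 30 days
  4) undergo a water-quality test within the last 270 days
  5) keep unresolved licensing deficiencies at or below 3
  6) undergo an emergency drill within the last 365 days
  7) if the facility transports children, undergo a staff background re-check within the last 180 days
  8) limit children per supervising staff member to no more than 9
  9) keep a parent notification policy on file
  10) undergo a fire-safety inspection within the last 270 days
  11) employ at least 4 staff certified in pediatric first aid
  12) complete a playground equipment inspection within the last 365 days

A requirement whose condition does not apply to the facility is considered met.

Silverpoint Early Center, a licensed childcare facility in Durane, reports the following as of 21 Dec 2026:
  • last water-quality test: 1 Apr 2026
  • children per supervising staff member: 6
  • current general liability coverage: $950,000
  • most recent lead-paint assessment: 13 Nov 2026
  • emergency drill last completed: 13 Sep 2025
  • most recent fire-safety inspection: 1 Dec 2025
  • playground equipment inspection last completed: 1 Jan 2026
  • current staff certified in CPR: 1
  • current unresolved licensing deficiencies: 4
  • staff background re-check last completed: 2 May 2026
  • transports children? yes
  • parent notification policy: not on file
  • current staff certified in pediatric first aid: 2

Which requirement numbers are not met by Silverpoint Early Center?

1, 2, 3, 5, 6, 7, 9, 10, 11

1. staff certified in CPR 1 < 2 → not met
2. general liability coverage $950,000 < $1,025,000 → not met
3. lead-paint assessment 38 days ago vs limit 30 → not met
4. water-quality test 264 days ago vs limit 270 → met
5. unresolved licensing deficiencies 4 > 3 → not met
6. emergency drill 464 days ago vs limit 365 → not met
7. condition 'transports children' holds; staff background re-check 233 days ago vs limit 180 → not met
8. children per supervising staff member 6 ≤ 9 → met
9. parent notification policy absent → not met
10. fire-safety inspection 385 days ago vs limit 270 → not met
11. staff certified in pediatric first aid 2 < 4 → not met
12. playground equipment inspection 354 days ago vs limit 365 → met
Not met: 1, 2, 3, 5, 6, 7, 9, 10, 11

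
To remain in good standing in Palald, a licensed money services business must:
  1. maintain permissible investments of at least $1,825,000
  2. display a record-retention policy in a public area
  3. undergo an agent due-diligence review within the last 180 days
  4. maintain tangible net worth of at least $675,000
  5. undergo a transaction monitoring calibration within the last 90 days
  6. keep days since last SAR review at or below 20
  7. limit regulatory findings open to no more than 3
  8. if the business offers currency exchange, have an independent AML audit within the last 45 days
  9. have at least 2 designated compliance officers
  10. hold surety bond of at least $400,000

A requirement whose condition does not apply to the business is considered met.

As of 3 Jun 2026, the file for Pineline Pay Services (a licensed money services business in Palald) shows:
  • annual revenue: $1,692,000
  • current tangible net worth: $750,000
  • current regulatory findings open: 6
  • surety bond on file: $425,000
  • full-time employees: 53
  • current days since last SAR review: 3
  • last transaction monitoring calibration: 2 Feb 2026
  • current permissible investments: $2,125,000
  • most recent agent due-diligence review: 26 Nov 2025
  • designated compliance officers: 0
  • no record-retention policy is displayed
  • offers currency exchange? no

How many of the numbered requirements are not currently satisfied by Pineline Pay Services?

5

1. permissible investments $2,125,000 ≥ $1,825,000 → met
2. record-retention policy absent → not met
3. agent due-diligence review 189 days ago vs limit 180 → not met
4. tangible net worth $750,000 ≥ $675,000 → met
5. transaction monitoring calibration 121 days ago vs limit 90 → not met
6. days since last SAR review 3 ≤ 20 → met
7. regulatory findings open 6 > 3 → not met
8. condition 'offers currency exchange' does not hold → requirement n/a → met
9. designated compliance officers 0 < 2 → not met
10. surety bond $425,000 ≥ $400,000 → met
Not met: 5 of 10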